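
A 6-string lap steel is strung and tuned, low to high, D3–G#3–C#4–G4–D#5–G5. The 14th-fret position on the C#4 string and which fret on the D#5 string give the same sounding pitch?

C#4 at fret 14 is C#4 + 14 semitones = D#5.
The open D#5 string is 14 semitones above the open C#4, so the same pitch on the D#5 string lies at fret 14 − 14 = 0.

0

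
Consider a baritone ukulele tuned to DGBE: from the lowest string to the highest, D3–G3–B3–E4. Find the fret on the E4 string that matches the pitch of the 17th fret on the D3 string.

Fret 17 on D3 is MIDI 50 + 17 = 67 (G4). On the E4 string (open MIDI 64), that pitch is 67 − 64 = fret 3.

3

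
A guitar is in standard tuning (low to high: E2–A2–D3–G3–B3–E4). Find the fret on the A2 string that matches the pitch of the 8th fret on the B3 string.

22

Fret 8 on B3 is MIDI 59 + 8 = 67 (G4). On the A2 string (open MIDI 45), that pitch is 67 − 45 = fret 22.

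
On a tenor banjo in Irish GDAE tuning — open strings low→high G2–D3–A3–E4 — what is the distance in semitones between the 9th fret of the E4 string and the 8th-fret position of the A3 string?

E4 at fret 9 → C♯5 (MIDI 73); A3 at fret 8 → F4 (MIDI 65).
73 − 65 = 8, so the two pitches are 8 semitones apart, with C♯5 the higher.

8 semitones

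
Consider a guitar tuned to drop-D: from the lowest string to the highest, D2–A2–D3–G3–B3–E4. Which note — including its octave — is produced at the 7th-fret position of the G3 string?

D4

G3 is MIDI 55. Adding 7 gives 62, which is D4.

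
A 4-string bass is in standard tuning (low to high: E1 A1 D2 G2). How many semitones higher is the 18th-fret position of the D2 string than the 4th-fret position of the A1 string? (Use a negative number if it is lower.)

19 semitones

D2 at fret 18 → G#3 (MIDI 56); A1 at fret 4 → C#2 (MIDI 37).
56 − 37 = 19, so the two pitches are 19 semitones apart.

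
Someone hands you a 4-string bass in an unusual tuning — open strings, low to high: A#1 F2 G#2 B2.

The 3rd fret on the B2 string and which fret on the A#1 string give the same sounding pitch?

Fret 3 on B2 is MIDI 47 + 3 = 50 (D3). On the A#1 string (open MIDI 34), that pitch is 50 − 34 = fret 16.

16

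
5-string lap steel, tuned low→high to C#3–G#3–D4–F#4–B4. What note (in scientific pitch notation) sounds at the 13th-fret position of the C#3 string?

D4

The open C#3 string plus 13 semitones: C#–D–D#–E–…–C–C#–D.
The walk passes from B into C once, so the octave number goes from 3 to 4.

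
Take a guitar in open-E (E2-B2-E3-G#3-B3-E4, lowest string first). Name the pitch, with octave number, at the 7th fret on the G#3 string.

The open G#3 string plus 7 semitones: G#–A–A#–B–C–C#–D–D#.
The walk passes from B into C once, so the octave number goes from 3 to 4.
(Equivalently spelled Eb4.)

D#4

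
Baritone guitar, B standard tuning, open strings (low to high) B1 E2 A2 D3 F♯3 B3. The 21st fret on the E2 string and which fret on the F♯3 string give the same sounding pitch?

E2 at fret 21 is E2 + 21 semitones = C♯4.
The open F♯3 string is 14 semitones above the open E2, so the same pitch on the F♯3 string lies at fret 21 − 14 = 7.

7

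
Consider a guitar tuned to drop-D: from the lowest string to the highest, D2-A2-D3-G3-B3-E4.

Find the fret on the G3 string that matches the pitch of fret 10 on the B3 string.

Fret 10 on B3 is MIDI 59 + 10 = 69 (A4). On the G3 string (open MIDI 55), that pitch is 69 − 55 = fret 14.

14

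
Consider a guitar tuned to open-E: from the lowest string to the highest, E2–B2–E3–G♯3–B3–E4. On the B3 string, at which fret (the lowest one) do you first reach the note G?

From B3, count semitones up the chromatic scale until reaching G: B–C–C#–D–D#–E–F–F#–G — 8 steps.

8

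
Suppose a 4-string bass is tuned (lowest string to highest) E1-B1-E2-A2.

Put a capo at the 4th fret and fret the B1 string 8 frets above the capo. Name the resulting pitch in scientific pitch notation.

The capo raises the open B1 by 4 semitones to D#2; fretting 8 more gives B1 + 4 + 8 = B1 + 12 semitones = B2.

B2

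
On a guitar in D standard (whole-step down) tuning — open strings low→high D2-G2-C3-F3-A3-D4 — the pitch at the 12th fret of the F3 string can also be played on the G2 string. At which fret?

F3 at fret 12 is F3 + 12 semitones = F4.
The open G2 string is 10 semitones below the open F3, so the same pitch on the G2 string lies at fret 12 + 10 = 22.

22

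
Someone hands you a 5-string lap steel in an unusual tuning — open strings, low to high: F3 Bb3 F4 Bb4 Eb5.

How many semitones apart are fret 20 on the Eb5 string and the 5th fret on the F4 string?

Eb5 at fret 20 → B6 (MIDI 95); F4 at fret 5 → Bb4 (MIDI 70).
95 − 70 = 25, so the two pitches are 25 semitones apart, with B6 the higher.

25 semitones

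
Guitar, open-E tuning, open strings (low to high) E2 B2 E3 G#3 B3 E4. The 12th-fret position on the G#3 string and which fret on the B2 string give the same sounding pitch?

21

G#3 at fret 12 is G#3 + 12 semitones = G#4.
The open B2 string is 9 semitones below the open G#3, so the same pitch on the B2 string lies at fret 12 + 9 = 21.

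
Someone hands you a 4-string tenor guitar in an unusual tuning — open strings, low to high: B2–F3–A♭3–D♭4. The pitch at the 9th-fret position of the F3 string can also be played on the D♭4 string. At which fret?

1

F3 at fret 9 is F3 + 9 semitones = D4.
The open D♭4 string is 8 semitones above the open F3, so the same pitch on the D♭4 string lies at fret 9 − 8 = 1.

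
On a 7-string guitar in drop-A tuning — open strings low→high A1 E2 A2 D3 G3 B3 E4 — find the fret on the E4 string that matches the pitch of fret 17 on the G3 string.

8

Fret 17 on G3 is MIDI 55 + 17 = 72 (C5). On the E4 string (open MIDI 64), that pitch is 72 − 64 = fret 8.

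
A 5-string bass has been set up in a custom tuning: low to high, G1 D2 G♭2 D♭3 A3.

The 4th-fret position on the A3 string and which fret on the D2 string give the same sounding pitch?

Fret 4 on A3 is MIDI 57 + 4 = 61 (D♭4). On the D2 string (open MIDI 38), that pitch is 61 − 38 = fret 23.

23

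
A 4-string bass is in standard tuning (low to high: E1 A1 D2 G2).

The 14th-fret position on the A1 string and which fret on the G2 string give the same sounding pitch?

A1 at fret 14 is A1 + 14 semitones = B2.
The open G2 string is 10 semitones above the open A1, so the same pitch on the G2 string lies at fret 14 − 10 = 4.

4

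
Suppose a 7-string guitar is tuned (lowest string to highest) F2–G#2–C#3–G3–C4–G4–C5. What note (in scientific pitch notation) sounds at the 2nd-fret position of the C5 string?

C5 is MIDI 72. Adding 2 gives 74, which is D5.

D5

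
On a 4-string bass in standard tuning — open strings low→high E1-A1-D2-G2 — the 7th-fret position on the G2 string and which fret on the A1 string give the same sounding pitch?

G2 at fret 7 is G2 + 7 semitones = D3.
The open A1 string is 10 semitones below the open G2, so the same pitch on the A1 string lies at fret 7 + 10 = 17.

17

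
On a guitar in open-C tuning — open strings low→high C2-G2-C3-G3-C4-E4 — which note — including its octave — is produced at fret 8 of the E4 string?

C5

The open E4 string plus 8 semitones: E–F–F#–G–G#–A–A#–B–C.
The walk passes from B into C once, so the octave number goes from 4 to 5.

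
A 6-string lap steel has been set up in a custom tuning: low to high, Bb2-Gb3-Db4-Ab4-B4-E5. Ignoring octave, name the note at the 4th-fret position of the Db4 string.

Db4 is MIDI 61. Adding 4 gives 65; 65 mod 12 = 5, i.e. F.

F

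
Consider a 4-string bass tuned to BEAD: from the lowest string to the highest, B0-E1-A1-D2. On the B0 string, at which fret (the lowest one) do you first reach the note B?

0

From B0, count semitones up the chromatic scale until reaching B: B — 0 steps.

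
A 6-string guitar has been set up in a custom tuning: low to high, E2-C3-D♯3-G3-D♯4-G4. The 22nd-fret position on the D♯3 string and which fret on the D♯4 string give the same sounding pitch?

Fret 22 on D♯3 is MIDI 51 + 22 = 73 (C♯5). On the D♯4 string (open MIDI 63), that pitch is 73 − 63 = fret 10.

10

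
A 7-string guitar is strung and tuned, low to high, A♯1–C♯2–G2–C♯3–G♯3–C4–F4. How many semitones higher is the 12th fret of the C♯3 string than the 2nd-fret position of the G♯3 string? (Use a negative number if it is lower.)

3 semitones

C♯3 at fret 12 → C♯4 (MIDI 61); G♯3 at fret 2 → A♯3 (MIDI 58).
61 − 58 = 3, so the two pitches are 3 semitones apart.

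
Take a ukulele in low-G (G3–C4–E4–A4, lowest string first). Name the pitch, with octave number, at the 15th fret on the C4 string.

Each fret is one semitone, so C4 + 15 = D#5.

D#5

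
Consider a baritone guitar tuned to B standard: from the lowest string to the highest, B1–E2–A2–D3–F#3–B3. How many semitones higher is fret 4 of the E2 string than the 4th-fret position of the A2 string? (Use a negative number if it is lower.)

E2 at fret 4 → G#2 (MIDI 44); A2 at fret 4 → C#3 (MIDI 49).
44 − 49 = -5, so the two pitches are 5 semitones apart.

-5 semitones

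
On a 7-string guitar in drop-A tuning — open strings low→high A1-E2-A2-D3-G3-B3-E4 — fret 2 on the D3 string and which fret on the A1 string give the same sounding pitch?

Fret 2 on D3 is MIDI 50 + 2 = 52 (E3). On the A1 string (open MIDI 33), that pitch is 52 − 33 = fret 19.

19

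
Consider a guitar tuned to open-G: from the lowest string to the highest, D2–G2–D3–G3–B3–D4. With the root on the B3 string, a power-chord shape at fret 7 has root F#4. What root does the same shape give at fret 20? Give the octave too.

Moving from fret 7 to fret 20 shifts the root by 13 semitones.
F#4 up 13 semitones is G5.

G5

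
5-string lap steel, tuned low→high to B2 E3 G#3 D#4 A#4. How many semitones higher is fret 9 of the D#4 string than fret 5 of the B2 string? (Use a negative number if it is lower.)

D#4 at fret 9 → C5 (MIDI 72); B2 at fret 5 → E3 (MIDI 52).
72 − 52 = 20, so the two pitches are 20 semitones apart.

20 semitones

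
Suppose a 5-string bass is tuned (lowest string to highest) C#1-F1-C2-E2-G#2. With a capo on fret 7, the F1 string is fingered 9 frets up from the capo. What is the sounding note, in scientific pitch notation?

A2

The capo raises the open F1 by 7 semitones to C2; fretting 9 more gives F1 + 7 + 9 = F1 + 16 semitones = A2.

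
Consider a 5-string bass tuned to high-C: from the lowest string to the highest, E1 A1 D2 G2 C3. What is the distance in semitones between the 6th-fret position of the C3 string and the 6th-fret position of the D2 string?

10 semitones

C3 at fret 6 → F#3 (MIDI 54); D2 at fret 6 → G#2 (MIDI 44).
54 − 44 = 10, so the two pitches are 10 semitones apart, with F#3 the higher.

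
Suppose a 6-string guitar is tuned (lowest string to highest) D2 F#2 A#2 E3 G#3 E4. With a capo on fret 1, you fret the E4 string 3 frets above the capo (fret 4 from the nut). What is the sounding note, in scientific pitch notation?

G#4

The capo raises the open E4 by 1 semitone to F4; fretting 3 more gives E4 + 1 + 3 = E4 + 4 semitones = G#4.
(Also written Ab.)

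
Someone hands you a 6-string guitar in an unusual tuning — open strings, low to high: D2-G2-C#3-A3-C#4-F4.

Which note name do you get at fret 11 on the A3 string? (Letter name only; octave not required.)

Each fret is one semitone, so A3 + 11 = G#.

G#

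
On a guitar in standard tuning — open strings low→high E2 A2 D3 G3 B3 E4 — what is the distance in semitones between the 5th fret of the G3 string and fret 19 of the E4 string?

G3 at fret 5 → C4 (MIDI 60); E4 at fret 19 → B5 (MIDI 83).
60 − 83 = -23, so the two pitches are 23 semitones apart, with B5 the higher.

23 semitones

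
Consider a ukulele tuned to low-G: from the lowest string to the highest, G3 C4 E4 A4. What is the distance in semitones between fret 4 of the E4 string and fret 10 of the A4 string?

E4 at fret 4 → G#4 (MIDI 68); A4 at fret 10 → G5 (MIDI 79).
68 − 79 = -11, so the two pitches are 11 semitones apart, with G5 the higher.

11 semitones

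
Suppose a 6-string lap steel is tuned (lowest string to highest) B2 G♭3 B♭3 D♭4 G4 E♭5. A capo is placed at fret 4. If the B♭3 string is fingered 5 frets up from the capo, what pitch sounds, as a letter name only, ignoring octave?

G

The capo raises the open B♭3 by 4 semitones to D4; fretting 5 more gives B♭3 + 4 + 5 = B♭3 + 9 semitones, landing on G.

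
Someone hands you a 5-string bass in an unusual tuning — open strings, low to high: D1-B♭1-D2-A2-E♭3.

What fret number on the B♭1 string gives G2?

G2 is 9 semitones above the open B♭1 (Bb–B–C–Db–D–Eb–E–F–Gb–G), so it sits at fret 9.

9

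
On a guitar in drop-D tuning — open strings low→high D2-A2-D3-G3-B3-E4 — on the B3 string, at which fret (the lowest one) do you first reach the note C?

From B3, count semitones up the chromatic scale until reaching C: B–C — 1 step.

1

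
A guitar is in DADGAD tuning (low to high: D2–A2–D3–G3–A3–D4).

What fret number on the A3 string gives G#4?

G#4 is 11 semitones above the open A3 (A–A#–B–C–…–F#–G–G#), so it sits at fret 11.

11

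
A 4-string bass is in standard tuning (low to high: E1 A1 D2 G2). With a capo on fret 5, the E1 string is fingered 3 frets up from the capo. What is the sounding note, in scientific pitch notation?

C2

The capo raises the open E1 by 5 semitones to A1; fretting 3 more gives E1 + 5 + 3 = E1 + 8 semitones = C2.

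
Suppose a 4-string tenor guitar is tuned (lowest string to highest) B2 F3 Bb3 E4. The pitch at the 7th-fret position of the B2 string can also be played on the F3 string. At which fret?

B2 at fret 7 is B2 + 7 semitones = Gb3.
The open F3 string is 6 semitones above the open B2, so the same pitch on the F3 string lies at fret 7 − 6 = 1.

1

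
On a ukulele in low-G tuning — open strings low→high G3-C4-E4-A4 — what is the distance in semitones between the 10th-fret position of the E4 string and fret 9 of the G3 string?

10 semitones

E4 at fret 10 → D5 (MIDI 74); G3 at fret 9 → E4 (MIDI 64).
74 − 64 = 10, so the two pitches are 10 semitones apart, with D5 the higher.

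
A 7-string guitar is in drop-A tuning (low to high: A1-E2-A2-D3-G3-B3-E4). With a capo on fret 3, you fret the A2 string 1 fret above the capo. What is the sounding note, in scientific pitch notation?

C♯3

The capo raises the open A2 by 3 semitones to C3; fretting 1 more gives A2 + 3 + 1 = A2 + 4 semitones = C♯3.
(Also written D♭.)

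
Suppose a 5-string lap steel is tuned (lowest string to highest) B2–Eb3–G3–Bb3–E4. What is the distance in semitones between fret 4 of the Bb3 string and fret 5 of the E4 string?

Bb3 at fret 4 → D4 (MIDI 62); E4 at fret 5 → A4 (MIDI 69).
62 − 69 = -7, so the two pitches are 7 semitones apart, with A4 the higher.

7 semitones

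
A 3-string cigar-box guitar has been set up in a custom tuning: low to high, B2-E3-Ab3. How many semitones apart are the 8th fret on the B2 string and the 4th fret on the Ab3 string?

5 semitones

B2 at fret 8 → G3 (MIDI 55); Ab3 at fret 4 → C4 (MIDI 60).
55 − 60 = -5, so the two pitches are 5 semitones apart, with C4 the higher.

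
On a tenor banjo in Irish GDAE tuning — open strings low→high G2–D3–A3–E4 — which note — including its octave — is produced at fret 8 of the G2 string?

D♯3

The open G2 string plus 8 semitones: G–G#–A–A#–B–C–C#–D–D#.
The walk passes from B into C once, so the octave number goes from 2 to 3.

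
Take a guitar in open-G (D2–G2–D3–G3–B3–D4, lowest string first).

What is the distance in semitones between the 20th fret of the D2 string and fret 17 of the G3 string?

D2 at fret 20 → A♯3 (MIDI 58); G3 at fret 17 → C5 (MIDI 72).
58 − 72 = -14, so the two pitches are 14 semitones apart, with C5 the higher.

14 semitones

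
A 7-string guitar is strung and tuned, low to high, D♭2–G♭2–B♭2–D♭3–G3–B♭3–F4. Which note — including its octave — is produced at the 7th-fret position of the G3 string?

Each fret is one semitone, so G3 + 7 = D4.

D4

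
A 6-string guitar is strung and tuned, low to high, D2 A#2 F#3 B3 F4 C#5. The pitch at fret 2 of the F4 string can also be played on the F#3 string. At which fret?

F4 at fret 2 is F4 + 2 semitones = G4.
The open F#3 string is 11 semitones below the open F4, so the same pitch on the F#3 string lies at fret 2 + 11 = 13.

13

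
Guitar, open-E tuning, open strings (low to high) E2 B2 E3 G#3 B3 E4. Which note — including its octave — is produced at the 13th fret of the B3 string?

B3 is MIDI 59. Adding 13 gives 72, which is C5.

C5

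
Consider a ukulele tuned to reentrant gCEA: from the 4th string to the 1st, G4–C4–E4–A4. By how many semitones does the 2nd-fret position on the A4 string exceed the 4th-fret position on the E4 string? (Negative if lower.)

3 semitones

A4 at fret 2 → B4 (MIDI 71); E4 at fret 4 → G♯4 (MIDI 68).
71 − 68 = 3, so the two pitches are 3 semitones apart.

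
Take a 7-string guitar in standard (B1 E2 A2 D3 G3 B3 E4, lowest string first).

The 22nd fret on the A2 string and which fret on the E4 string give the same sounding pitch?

Fret 22 on A2 is MIDI 45 + 22 = 67 (G4). On the E4 string (open MIDI 64), that pitch is 67 − 64 = fret 3.

3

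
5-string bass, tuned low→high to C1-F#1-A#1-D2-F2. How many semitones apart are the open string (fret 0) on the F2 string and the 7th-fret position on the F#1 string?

F2 at fret 0 → F2 (MIDI 41); F#1 at fret 7 → C#2 (MIDI 37).
41 − 37 = 4, so the two pitches are 4 semitones apart, with F2 the higher.

4 semitones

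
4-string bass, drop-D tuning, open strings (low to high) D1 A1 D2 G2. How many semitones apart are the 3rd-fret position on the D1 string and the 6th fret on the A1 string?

10 semitones

D1 at fret 3 → F1 (MIDI 29); A1 at fret 6 → D#2 (MIDI 39).
29 − 39 = -10, so the two pitches are 10 semitones apart, with D#2 the higher.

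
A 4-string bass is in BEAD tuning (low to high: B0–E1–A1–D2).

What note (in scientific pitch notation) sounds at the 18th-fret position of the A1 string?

D♯3

A1 is MIDI 33. Adding 18 gives 51, which is D♯3.
(Equivalently spelled E♭3.)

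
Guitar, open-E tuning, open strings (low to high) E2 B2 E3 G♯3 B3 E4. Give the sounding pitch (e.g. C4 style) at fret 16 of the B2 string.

D♯4

B2 is MIDI 47. Adding 16 gives 63, which is D♯4.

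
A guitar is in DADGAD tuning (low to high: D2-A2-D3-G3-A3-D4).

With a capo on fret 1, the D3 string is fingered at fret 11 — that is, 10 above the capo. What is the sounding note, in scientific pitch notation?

The capo raises the open D3 by 1 semitone to D♯3; fretting 10 more gives D3 + 1 + 10 = D3 + 11 semitones = C♯4.
(Also written D♭.)

C♯4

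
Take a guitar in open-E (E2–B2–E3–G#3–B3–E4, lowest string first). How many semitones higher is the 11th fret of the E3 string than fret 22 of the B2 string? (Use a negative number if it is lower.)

E3 at fret 11 → D#4 (MIDI 63); B2 at fret 22 → A4 (MIDI 69).
63 − 69 = -6, so the two pitches are 6 semitones apart.

-6 semitones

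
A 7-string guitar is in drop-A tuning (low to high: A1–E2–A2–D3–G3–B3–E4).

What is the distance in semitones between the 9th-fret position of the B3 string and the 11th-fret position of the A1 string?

24 semitones

B3 at fret 9 → G♯4 (MIDI 68); A1 at fret 11 → G♯2 (MIDI 44).
68 − 44 = 24, so the two pitches are 24 semitones apart, with G♯4 the higher.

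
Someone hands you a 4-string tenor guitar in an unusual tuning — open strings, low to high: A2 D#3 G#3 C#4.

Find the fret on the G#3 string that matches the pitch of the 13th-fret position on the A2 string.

A2 at fret 13 is A2 + 13 semitones = A#3.
The open G#3 string is 11 semitones above the open A2, so the same pitch on the G#3 string lies at fret 13 − 11 = 2.

2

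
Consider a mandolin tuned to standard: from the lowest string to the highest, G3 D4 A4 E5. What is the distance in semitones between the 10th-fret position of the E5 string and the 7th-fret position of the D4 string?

E5 at fret 10 → D6 (MIDI 86); D4 at fret 7 → A4 (MIDI 69).
86 − 69 = 17, so the two pitches are 17 semitones apart, with D6 the higher.

17 semitones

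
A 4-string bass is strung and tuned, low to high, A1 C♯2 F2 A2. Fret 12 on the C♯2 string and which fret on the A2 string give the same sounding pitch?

C♯2 at fret 12 is C♯2 + 12 semitones = C♯3.
The open A2 string is 8 semitones above the open C♯2, so the same pitch on the A2 string lies at fret 12 − 8 = 4.

4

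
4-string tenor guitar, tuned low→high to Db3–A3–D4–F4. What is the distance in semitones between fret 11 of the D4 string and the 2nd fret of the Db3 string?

D4 at fret 11 → Db5 (MIDI 73); Db3 at fret 2 → Eb3 (MIDI 51).
73 − 51 = 22, so the two pitches are 22 semitones apart, with Db5 the higher.

22 semitones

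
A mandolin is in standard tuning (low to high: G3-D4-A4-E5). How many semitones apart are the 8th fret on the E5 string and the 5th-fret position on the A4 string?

10 semitones

E5 at fret 8 → C6 (MIDI 84); A4 at fret 5 → D5 (MIDI 74).
84 − 74 = 10, so the two pitches are 10 semitones apart, with C6 the higher.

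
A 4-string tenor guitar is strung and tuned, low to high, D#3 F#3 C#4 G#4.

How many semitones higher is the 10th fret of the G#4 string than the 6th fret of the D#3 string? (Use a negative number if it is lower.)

G#4 at fret 10 → F#5 (MIDI 78); D#3 at fret 6 → A3 (MIDI 57).
78 − 57 = 21, so the two pitches are 21 semitones apart.

21 semitones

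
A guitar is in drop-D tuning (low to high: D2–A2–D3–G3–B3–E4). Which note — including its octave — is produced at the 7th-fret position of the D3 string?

A3

Each fret is one semitone, so D3 + 7 = A3.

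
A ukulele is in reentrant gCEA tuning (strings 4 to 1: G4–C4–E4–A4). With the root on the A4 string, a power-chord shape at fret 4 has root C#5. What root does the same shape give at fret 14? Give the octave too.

Moving from fret 4 to fret 14 shifts the root by 10 semitones.
C#5 up 10 semitones is B5.

B5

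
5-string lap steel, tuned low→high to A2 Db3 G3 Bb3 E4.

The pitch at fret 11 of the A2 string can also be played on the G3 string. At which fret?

Fret 11 on A2 is MIDI 45 + 11 = 56 (Ab3). On the G3 string (open MIDI 55), that pitch is 56 − 55 = fret 1.

1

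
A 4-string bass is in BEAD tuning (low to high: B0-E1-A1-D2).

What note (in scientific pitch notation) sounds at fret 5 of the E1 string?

E1 is MIDI 28. Adding 5 gives 33, which is A1.

A1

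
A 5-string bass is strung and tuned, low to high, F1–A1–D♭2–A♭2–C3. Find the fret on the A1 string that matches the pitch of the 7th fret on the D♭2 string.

D♭2 at fret 7 is D♭2 + 7 semitones = A♭2.
The open A1 string is 4 semitones below the open D♭2, so the same pitch on the A1 string lies at fret 7 + 4 = 11.

11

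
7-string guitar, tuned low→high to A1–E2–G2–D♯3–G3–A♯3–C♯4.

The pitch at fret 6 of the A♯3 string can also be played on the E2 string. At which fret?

24

A♯3 at fret 6 is A♯3 + 6 semitones = E4.
The open E2 string is 18 semitones below the open A♯3, so the same pitch on the E2 string lies at fret 6 + 18 = 24.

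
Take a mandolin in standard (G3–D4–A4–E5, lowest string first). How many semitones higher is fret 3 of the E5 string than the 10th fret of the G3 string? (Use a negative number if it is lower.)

14 semitones

E5 at fret 3 → G5 (MIDI 79); G3 at fret 10 → F4 (MIDI 65).
79 − 65 = 14, so the two pitches are 14 semitones apart.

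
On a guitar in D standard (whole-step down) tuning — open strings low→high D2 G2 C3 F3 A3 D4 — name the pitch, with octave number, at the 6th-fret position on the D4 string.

The open D4 string plus 6 semitones: D–D#–E–F–F#–G–G#.
No B→C boundary is crossed, so the octave stays at 4.
(Equivalently spelled Ab4.)

G#4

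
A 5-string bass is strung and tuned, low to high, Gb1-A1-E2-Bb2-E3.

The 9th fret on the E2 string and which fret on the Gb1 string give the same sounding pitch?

Fret 9 on E2 is MIDI 40 + 9 = 49 (Db3). On the Gb1 string (open MIDI 30), that pitch is 49 − 30 = fret 19.

19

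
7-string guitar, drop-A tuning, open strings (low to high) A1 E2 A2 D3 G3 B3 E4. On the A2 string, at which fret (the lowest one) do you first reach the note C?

From A2, count semitones up the chromatic scale until reaching C: A–A#–B–C — 3 steps.

3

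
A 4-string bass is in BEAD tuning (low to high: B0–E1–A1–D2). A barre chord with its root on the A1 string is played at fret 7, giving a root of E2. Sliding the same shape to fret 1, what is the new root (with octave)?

Moving from fret 7 to fret 1 shifts the root by -6 semitones.
E2 down 6 semitones is A#1.

A#1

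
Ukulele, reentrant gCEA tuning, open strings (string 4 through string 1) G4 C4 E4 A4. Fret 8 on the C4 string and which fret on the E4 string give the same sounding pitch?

C4 at fret 8 is C4 + 8 semitones = G♯4.
The open E4 string is 4 semitones above the open C4, so the same pitch on the E4 string lies at fret 8 − 4 = 4.

4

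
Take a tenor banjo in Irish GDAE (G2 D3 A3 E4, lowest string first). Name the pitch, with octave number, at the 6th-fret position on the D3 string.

G#3

The open D3 string plus 6 semitones: D–D#–E–F–F#–G–G#.
No B→C boundary is crossed, so the octave stays at 3.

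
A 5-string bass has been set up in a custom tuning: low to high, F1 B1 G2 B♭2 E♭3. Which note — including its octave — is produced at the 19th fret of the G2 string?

D4

Each fret is one semitone, so G2 + 19 = D4.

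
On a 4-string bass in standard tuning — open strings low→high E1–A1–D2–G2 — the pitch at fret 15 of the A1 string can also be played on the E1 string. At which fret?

A1 at fret 15 is A1 + 15 semitones = C3.
The open E1 string is 5 semitones below the open A1, so the same pitch on the E1 string lies at fret 15 + 5 = 20.

20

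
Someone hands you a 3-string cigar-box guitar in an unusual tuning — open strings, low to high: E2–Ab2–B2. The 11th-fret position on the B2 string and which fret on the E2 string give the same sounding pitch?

Fret 11 on B2 is MIDI 47 + 11 = 58 (Bb3). On the E2 string (open MIDI 40), that pitch is 58 − 40 = fret 18.

18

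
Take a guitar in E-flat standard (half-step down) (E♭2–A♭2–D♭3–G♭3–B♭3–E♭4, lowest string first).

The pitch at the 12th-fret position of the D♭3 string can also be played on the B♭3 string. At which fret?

3

D♭3 at fret 12 is D♭3 + 12 semitones = D♭4.
The open B♭3 string is 9 semitones above the open D♭3, so the same pitch on the B♭3 string lies at fret 12 − 9 = 3.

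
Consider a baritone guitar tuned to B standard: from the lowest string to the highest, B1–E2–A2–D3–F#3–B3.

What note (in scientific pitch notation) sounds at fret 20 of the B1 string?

The open B1 string plus 20 semitones: B–C–C#–D–…–F–F#–G.
The walk passes from B into C 2 times, so the octave number goes from 1 to 3.

G3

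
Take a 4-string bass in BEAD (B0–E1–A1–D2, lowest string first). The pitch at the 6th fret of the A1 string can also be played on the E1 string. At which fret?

A1 at fret 6 is A1 + 6 semitones = D#2.
The open E1 string is 5 semitones below the open A1, so the same pitch on the E1 string lies at fret 6 + 5 = 11.

11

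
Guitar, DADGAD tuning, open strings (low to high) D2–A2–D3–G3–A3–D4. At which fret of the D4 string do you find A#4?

A#4 is 8 semitones above the open D4 (D–D#–E–F–F#–G–G#–A–A#), so it sits at fret 8.

8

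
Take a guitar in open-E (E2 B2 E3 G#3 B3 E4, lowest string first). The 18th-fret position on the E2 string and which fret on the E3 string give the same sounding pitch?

6

E2 at fret 18 is E2 + 18 semitones = A#3.
The open E3 string is 12 semitones above the open E2, so the same pitch on the E3 string lies at fret 18 − 12 = 6.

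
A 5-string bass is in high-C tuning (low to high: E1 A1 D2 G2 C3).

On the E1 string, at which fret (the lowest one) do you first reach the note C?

From E1, count semitones up the chromatic scale until reaching C: E–F–F#–G–G#–A–A#–B–C — 8 steps.

8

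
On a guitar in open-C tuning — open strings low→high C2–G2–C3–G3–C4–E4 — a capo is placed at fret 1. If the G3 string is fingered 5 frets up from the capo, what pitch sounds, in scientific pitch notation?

The capo raises the open G3 by 1 semitone to G#3; fretting 5 more gives G3 + 1 + 5 = G3 + 6 semitones = C#4.
(Also written Db.)

C#4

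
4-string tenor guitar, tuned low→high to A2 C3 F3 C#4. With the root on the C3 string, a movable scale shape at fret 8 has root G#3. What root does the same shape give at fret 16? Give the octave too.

E4

Moving from fret 8 to fret 16 shifts the root by 8 semitones.
G#3 up 8 semitones is E4.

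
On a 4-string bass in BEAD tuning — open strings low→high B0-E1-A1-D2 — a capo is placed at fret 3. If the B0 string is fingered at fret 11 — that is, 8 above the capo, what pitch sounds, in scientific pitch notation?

The capo raises the open B0 by 3 semitones to D1; fretting 8 more gives B0 + 3 + 8 = B0 + 11 semitones = A#1.
(Also written Bb.)

A#1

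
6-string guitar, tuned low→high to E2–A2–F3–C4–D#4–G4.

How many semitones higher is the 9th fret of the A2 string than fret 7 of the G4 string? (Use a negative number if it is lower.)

A2 at fret 9 → F#3 (MIDI 54); G4 at fret 7 → D5 (MIDI 74).
54 − 74 = -20, so the two pitches are 20 semitones apart.

-20 semitones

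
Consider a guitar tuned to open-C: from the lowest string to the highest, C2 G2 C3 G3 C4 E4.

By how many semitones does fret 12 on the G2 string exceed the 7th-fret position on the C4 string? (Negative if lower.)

-12 semitones

G2 at fret 12 → G3 (MIDI 55); C4 at fret 7 → G4 (MIDI 67).
55 − 67 = -12, so the two pitches are 12 semitones apart.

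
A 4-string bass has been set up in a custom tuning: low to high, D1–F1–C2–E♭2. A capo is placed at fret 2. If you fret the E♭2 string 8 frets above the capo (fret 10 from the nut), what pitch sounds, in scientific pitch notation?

D♭3

The capo raises the open E♭2 by 2 semitones to F2; fretting 8 more gives E♭2 + 2 + 8 = E♭2 + 10 semitones = D♭3.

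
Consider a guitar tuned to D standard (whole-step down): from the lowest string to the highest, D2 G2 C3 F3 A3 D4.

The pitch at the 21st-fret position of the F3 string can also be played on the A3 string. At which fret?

F3 at fret 21 is F3 + 21 semitones = D5.
The open A3 string is 4 semitones above the open F3, so the same pitch on the A3 string lies at fret 21 − 4 = 17.

17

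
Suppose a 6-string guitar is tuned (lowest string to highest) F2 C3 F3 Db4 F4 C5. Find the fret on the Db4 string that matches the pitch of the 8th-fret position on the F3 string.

Fret 8 on F3 is MIDI 53 + 8 = 61 (Db4). On the Db4 string (open MIDI 61), that pitch is 61 − 61 = fret 0.

0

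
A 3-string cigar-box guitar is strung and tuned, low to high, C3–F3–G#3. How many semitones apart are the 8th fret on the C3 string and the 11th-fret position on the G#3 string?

C3 at fret 8 → G#3 (MIDI 56); G#3 at fret 11 → G4 (MIDI 67).
56 − 67 = -11, so the two pitches are 11 semitones apart, with G4 the higher.

11 semitones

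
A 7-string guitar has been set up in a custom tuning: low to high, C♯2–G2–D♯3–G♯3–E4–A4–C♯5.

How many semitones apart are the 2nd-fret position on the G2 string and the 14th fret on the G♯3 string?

25 semitones

G2 at fret 2 → A2 (MIDI 45); G♯3 at fret 14 → A♯4 (MIDI 70).
45 − 70 = -25, so the two pitches are 25 semitones apart, with A♯4 the higher.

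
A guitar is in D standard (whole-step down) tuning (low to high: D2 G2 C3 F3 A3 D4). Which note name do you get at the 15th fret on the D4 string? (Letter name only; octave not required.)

D4 is MIDI 62. Adding 15 gives 77; 77 mod 12 = 5, i.e. F.

F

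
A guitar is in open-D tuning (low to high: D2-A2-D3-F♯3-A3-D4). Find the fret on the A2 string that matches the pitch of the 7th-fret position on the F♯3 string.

16

F♯3 at fret 7 is F♯3 + 7 semitones = C♯4.
The open A2 string is 9 semitones below the open F♯3, so the same pitch on the A2 string lies at fret 7 + 9 = 16.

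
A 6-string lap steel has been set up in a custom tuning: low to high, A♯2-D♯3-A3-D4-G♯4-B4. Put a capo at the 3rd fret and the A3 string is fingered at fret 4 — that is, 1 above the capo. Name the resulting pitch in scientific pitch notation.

The capo raises the open A3 by 3 semitones to C4; fretting 1 more gives A3 + 3 + 1 = A3 + 4 semitones = C♯4.
(Also written D♭.)

C♯4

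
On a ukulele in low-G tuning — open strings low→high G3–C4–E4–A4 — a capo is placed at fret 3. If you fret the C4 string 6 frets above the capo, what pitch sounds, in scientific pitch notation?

A4

The capo raises the open C4 by 3 semitones to D#4; fretting 6 more gives C4 + 3 + 6 = C4 + 9 semitones = A4.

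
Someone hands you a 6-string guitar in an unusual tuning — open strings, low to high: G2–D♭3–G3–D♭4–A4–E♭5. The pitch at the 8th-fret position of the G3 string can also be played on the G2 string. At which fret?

G3 at fret 8 is G3 + 8 semitones = E♭4.
The open G2 string is 12 semitones below the open G3, so the same pitch on the G2 string lies at fret 8 + 12 = 20.

20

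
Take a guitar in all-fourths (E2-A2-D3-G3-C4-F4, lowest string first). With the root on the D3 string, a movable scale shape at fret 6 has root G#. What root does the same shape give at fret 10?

C

Moving from fret 6 to fret 10 shifts the root by 4 semitones.
G# up 4 semitones is C.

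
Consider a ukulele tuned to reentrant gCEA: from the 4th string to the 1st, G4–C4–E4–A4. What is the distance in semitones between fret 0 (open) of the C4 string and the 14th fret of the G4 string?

C4 at fret 0 → C4 (MIDI 60); G4 at fret 14 → A5 (MIDI 81).
60 − 81 = -21, so the two pitches are 21 semitones apart, with A5 the higher.

21 semitones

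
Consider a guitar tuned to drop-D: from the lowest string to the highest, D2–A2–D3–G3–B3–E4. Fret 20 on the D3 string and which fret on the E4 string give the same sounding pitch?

Fret 20 on D3 is MIDI 50 + 20 = 70 (A#4). On the E4 string (open MIDI 64), that pitch is 70 − 64 = fret 6.

6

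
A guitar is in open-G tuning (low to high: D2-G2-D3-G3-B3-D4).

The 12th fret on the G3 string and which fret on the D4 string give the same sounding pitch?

5

Fret 12 on G3 is MIDI 55 + 12 = 67 (G4). On the D4 string (open MIDI 62), that pitch is 67 − 62 = fret 5.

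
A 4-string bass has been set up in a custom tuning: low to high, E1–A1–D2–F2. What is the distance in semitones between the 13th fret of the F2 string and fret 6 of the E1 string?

20 semitones

F2 at fret 13 → Gb3 (MIDI 54); E1 at fret 6 → Bb1 (MIDI 34).
54 − 34 = 20, so the two pitches are 20 semitones apart, with Gb3 the higher.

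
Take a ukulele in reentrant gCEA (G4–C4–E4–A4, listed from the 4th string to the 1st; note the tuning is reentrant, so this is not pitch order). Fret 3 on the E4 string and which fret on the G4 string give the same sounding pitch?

0

E4 at fret 3 is E4 + 3 semitones = G4.
The open G4 string is 3 semitones above the open E4, so the same pitch on the G4 string lies at fret 3 − 3 = 0.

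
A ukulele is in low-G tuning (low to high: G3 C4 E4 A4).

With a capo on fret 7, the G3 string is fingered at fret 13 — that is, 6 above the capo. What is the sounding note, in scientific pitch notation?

G#4

The capo raises the open G3 by 7 semitones to D4; fretting 6 more gives G3 + 7 + 6 = G3 + 13 semitones = G#4.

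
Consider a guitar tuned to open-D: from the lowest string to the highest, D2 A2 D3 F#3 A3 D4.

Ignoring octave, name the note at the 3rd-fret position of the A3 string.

C

A3 is MIDI 57. Adding 3 gives 60; 60 mod 12 = 0, i.e. C.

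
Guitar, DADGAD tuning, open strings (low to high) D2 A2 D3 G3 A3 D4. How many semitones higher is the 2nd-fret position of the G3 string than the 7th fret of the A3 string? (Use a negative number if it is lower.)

-7 semitones

G3 at fret 2 → A3 (MIDI 57); A3 at fret 7 → E4 (MIDI 64).
57 − 64 = -7, so the two pitches are 7 semitones apart.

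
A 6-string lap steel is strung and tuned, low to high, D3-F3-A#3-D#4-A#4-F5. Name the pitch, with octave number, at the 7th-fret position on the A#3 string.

F4

The open A#3 string plus 7 semitones: A#–B–C–C#–D–D#–E–F.
The walk passes from B into C once, so the octave number goes from 3 to 4.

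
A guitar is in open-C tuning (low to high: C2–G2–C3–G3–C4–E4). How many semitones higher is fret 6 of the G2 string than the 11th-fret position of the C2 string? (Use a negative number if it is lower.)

2 semitones

G2 at fret 6 → C♯3 (MIDI 49); C2 at fret 11 → B2 (MIDI 47).
49 − 47 = 2, so the two pitches are 2 semitones apart.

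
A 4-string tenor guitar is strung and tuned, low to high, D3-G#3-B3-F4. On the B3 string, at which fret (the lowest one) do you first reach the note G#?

9

From B3, count semitones up the chromatic scale until reaching G#: B–C–C#–D–D#–E–F–F#–G–G# — 9 steps.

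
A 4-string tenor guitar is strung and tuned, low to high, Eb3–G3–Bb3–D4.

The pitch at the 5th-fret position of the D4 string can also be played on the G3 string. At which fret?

Fret 5 on D4 is MIDI 62 + 5 = 67 (G4). On the G3 string (open MIDI 55), that pitch is 67 − 55 = fret 12.

12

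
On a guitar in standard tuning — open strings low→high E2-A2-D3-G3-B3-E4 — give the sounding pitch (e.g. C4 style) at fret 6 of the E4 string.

Each fret is one semitone, so E4 + 6 = A♯4.

A♯4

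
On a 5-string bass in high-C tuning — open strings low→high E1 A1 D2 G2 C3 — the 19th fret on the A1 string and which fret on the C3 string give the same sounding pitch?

A1 at fret 19 is A1 + 19 semitones = E3.
The open C3 string is 15 semitones above the open A1, so the same pitch on the C3 string lies at fret 19 − 15 = 4.

4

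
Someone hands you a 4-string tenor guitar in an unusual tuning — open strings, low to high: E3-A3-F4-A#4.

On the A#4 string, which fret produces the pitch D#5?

D#5 is 5 semitones above the open A#4 (A#–B–C–C#–D–D#), so it sits at fret 5.

5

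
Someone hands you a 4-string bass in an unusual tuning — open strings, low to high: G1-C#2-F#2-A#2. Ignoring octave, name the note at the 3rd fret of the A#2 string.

Each fret is one semitone, so A#2 + 3 = C#.
(Equivalently spelled Db.)

C#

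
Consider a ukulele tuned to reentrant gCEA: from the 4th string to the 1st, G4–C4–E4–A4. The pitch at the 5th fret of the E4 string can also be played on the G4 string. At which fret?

2

E4 at fret 5 is E4 + 5 semitones = A4.
The open G4 string is 3 semitones above the open E4, so the same pitch on the G4 string lies at fret 5 − 3 = 2.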